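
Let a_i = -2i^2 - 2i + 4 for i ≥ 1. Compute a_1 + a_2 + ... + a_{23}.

Over i = 1..23: Σi = 276, Σi² = 4324.
Total = (-2)·4324 + (-2)·276 + (4)·23 = -9108.

-9108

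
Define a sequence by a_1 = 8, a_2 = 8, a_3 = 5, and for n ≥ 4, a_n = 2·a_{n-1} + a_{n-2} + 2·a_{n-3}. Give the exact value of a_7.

a_4 = 34  a_5 = 89  a_6 = 222  a_7 = 601.

601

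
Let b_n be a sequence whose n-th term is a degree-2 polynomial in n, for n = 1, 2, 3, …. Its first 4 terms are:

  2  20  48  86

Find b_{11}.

632

1st diffs: 18, 28, 38.
2nd diffs: 10, 10 (constant).
Newton forward-difference form: b_n = 2 + 18·C(n-1,1) + 10·C(n-1,2).
At n = 11: n-1 = 10, so b_{11} = 2 + 180 + 450 = 632.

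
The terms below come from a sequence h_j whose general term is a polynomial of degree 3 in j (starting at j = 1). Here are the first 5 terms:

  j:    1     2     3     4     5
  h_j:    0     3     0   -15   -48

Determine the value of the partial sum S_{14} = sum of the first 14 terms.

-7917

1st diffs: 3, -3, -15, -33.
2nd diffs: -6, -12, -18.
3rd diffs: -6, -6 (constant).
Newton forward-difference form: h_j = 3·C(j-1,1) + (-6)·C(j-1,2) + (-6)·C(j-1,3).
Continuing: …, -105, -192, -315, -480, …, h_{14} = -2145.
Summing j = 1..14 (14 terms) gives -7917.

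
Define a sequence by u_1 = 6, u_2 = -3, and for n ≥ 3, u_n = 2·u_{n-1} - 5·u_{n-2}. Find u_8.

-1077

Compute successive terms:
u_3 = -36; u_4 = -57; u_5 = 66; u_6 = 417; u_7 = 504; u_8 = -1077.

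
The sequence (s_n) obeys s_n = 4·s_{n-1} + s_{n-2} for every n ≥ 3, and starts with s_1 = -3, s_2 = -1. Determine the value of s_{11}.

Iterate the recurrence:
s_3 = -7  s_4 = -29  s_5 = -123  s_6 = -521  s_7 = -2207  s_8 = -9349  s_9 = -39603  s_{10} = -167761  s_{11} = -710647.

-710647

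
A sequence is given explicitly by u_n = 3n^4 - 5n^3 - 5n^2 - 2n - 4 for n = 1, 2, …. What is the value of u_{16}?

u_{16} = 3·16^4 - 5·16^3 - 5·16^2 - 2·16 - 4 = 174812.

174812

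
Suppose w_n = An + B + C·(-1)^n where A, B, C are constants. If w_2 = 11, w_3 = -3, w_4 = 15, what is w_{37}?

65

At n = 2, 3, 4: 2A + B + C = 11; 3A + B - C = -3; 4A + B + C = 15.
Subtracting the first from the second: A - 2C = -14.
Subtracting the second from the third: A + 2C = 18.
Solving: C = 8, A = 2, then B = -1.
Therefore w_{37} = 74 + (-1) + 8·(-1) = 65.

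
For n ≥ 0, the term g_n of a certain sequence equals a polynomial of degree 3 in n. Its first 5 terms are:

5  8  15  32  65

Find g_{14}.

1st diffs: 3, 7, 17, 33.
2nd diffs: 4, 10, 16.
3rd diffs: 6, 6 (constant).
Newton forward-difference form: g_n = 5 + 3·C(n,1) + 4·C(n,2) + 6·C(n,3).
At n = 14: n = 14, so g_{14} = 5 + 42 + 364 + 2184 = 2595.

2595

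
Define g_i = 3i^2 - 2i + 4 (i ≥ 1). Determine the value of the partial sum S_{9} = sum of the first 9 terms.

Over i = 1..9: Σi = 45, Σi² = 285.
Total = (3)·285 + (-2)·45 + (4)·9 = 801.

801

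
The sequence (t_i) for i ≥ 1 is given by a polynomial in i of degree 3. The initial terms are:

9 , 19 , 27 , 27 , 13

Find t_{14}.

-1733

1st diffs: 10, 8, 0, -14.
2nd diffs: -2, -8, -14.
3rd diffs: -6, -6 (constant).
So t_i = -i^3 + 5i^2 + 2i + 3.
Evaluating at i = 14 gives t_{14} = -1733.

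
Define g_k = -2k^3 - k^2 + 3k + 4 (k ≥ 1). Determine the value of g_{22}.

g_{22} = -2·22^3 - 1·22^2 + 3·22 + 4 = -21710.

-21710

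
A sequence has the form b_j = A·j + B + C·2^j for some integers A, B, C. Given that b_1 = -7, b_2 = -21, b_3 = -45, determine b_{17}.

-655421

At j = 1, 2, 3: A + B + 2C = -7; 2A + B + 4C = -21; 3A + B + 8C = -45.
Subtracting the first from the second: A + 2C = -14.
Subtracting the second from the third: A + 4C = -24.
Solving: C = -5, A = -4, then B = 7.
Hence b_{17} = -4·17 + 7 + (-5)·131072 = -655421.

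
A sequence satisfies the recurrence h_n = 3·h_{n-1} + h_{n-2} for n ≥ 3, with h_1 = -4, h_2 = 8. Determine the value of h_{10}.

Compute successive terms:
h_3 = 20;  h_4 = 68;  h_5 = 224;  h_6 = 740;  h_7 = 2444;  h_8 = 8072;  h_9 = 26660;  h_{10} = 88052.

88052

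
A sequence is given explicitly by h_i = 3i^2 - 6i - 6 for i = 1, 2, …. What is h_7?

99

h_7 = 3·7^2 - 6·7 - 6 = 99.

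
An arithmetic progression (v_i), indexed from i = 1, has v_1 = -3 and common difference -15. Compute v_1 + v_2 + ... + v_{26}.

-4953

v_i = -3 + (i - 1)·(-15).
v_{26} = -378; S = 26·(-3 + (-378))/2 = -4953.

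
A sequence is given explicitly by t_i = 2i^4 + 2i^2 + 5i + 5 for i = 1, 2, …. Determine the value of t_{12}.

41825

t_{12} = 2·12^4 + 2·12^2 + 5·12 + 5 = 41825.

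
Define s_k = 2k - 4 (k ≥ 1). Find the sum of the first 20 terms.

340

Over k = 1..20: Σk = 210.
Total = (2)·210 + (-4)·20 = 340.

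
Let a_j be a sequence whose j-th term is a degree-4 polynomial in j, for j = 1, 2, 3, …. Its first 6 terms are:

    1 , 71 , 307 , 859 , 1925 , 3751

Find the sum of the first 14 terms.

1st diffs: 70, 236, 552, 1066, 1826.
2nd diffs: 166, 316, 514, 760.
3rd diffs: 150, 198, 246.
4th diffs: 48, 48 (constant).
Newton forward-difference form: a_j = 1 + 70·C(j-1,1) + 166·C(j-1,2) + 150·C(j-1,3) + 48·C(j-1,4).
Continuing: …, 6631, 10907, 16969, 25255, …, a_{14} = 91079.
Summing j = 1..14 (14 terms) gives 313054.

313054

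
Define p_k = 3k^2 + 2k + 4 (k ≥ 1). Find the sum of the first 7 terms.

Over k = 1..7: Σk = 28, Σk² = 140.
Total = (3)·140 + (2)·28 + (4)·7 = 504.

504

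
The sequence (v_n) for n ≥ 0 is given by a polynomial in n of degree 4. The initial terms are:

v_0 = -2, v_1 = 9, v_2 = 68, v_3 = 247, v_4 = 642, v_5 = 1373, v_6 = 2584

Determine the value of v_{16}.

1st diffs: 11, 59, 179, 395, 731, 1211.
2nd diffs: 48, 120, 216, 336, 480.
3rd diffs: 72, 96, 120, 144.
4th diffs: 24, 24, 24 (constant).
Newton forward-difference form: v_n = -2 + 11·C(n,1) + 48·C(n,2) + 72·C(n,3) + 24·C(n,4).
At n = 16: n = 16, so v_{16} = -2 + 176 + 5760 + 40320 + 43680 = 89934.

89934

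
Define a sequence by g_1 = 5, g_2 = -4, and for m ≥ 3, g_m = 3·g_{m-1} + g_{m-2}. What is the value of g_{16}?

Compute successive terms:
g_3 = -7  g_4 = -25  g_5 = -82  …  g_{13} = -1161715  g_{14} = -3836884  g_{15} = -12672367  g_{16} = -41853985.

-41853985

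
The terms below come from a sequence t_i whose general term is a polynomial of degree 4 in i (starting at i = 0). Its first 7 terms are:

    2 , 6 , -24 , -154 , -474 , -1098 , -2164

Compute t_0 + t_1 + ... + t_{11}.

1st diffs: 4, -30, -130, -320, -624, -1066.
2nd diffs: -34, -100, -190, -304, -442.
3rd diffs: -66, -90, -114, -138.
4th diffs: -24, -24, -24 (constant).
Newton forward-difference form: t_i = 2 + 4·C(i,1) + (-34)·C(i,2) + (-66)·C(i,3) + (-24)·C(i,4).
Continuing: …, -3834, -6294, -9754, -14448, …, t_{11} = -20634.
Summing i = 0..11 (12 terms) gives -58870.

-58870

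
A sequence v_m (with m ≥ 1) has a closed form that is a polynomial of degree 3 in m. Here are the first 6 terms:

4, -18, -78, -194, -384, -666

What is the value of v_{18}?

-17778

1st diffs: -22, -60, -116, -190, -282.
2nd diffs: -38, -56, -74, -92.
3rd diffs: -18, -18, -18 (constant).
Newton forward-difference form: v_m = 4 + (-22)·C(m-1,1) + (-38)·C(m-1,2) + (-18)·C(m-1,3).
At m = 18: m-1 = 17, so v_{18} = 4 - 374 - 5168 - 12240 = -17778.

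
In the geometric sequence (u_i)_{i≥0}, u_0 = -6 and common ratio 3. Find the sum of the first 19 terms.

u_i = (-6)·3^(i-0).
S = (-6)·(3^19 - 1)/(3 - 1) = (-6)·(1162261467 - 1)/(2) = -3486784398.

-3486784398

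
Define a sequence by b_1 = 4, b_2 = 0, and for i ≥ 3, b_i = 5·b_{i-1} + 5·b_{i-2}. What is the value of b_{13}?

Compute successive terms:
b_3 = 20; b_4 = 100; b_5 = 600; …; b_{10} = 4112500; b_{11} = 24075000; b_{12} = 140937500; b_{13} = 825062500.

825062500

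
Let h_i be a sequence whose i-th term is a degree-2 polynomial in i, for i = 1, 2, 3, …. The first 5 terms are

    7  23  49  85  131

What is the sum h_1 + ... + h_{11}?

1st diffs: 16, 26, 36, 46.
2nd diffs: 10, 10, 10 (constant).
Newton forward-difference form: h_i = 7 + 16·C(i-1,1) + 10·C(i-1,2).
Continuing: …, 187, 253, 329, 415, …, h_{11} = 617.
Summing i = 1..11 (11 terms) gives 2607.

2607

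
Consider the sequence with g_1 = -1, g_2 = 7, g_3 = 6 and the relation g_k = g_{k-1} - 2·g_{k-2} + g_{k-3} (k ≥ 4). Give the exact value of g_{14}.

Compute successive terms:
g_4 = -9; g_5 = -14; g_6 = 10; …; g_{11} = 87; g_{12} = 62; g_{13} = -126; g_{14} = -163.

-163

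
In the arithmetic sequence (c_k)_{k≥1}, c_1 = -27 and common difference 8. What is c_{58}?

c_k = -27 + (k - 1)·8.
c_{58} = -27 + 57·8 = 429.

429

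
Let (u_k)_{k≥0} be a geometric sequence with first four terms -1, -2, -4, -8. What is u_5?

Common ratio r = 2.
u_k = (-1)·2^(k-0).
u_5 = (-1)·2^5 = -32.

-32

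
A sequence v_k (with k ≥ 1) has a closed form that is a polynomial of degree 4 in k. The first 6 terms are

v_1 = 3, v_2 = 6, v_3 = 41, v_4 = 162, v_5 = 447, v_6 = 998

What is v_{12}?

1st diffs: 3, 35, 121, 285, 551.
2nd diffs: 32, 86, 164, 266.
3rd diffs: 54, 78, 102.
4th diffs: 24, 24 (constant).
So v_k = k^4 - k^3 - 3k^2 + 4k + 2.
Evaluating at k = 12 gives v_{12} = 18626.

18626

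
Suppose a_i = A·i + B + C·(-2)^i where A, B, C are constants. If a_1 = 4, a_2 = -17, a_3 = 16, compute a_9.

1510

At i = 1, 2, 3: A + B - 2C = 4; 2A + B + 4C = -17; 3A + B - 8C = 16.
Subtracting the first from the second: A + 6C = -21.
Subtracting the second from the third: A - 12C = 33.
Solving: C = -3, A = -3, then B = 1.
Therefore a_9 = -27 + 1 + (-3)·(-512) = 1510.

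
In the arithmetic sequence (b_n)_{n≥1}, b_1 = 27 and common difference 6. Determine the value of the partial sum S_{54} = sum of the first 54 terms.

10044

b_n = 27 + (n - 1)·6.
b_{54} = 345; S = 54·(27 + 345)/2 = 10044.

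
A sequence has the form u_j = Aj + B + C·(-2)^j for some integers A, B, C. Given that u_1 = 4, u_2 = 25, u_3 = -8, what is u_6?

217

The three given values yield: A + B - 2C = 4; 2A + B + 4C = 25; 3A + B - 8C = -8.
Subtracting the first from the second: A + 6C = 21.
Subtracting the second from the third: A - 12C = -33.
Solving: C = 3, A = 3, then B = 7.
Hence u_6 = 3·6 + 7 + 3·64 = 217.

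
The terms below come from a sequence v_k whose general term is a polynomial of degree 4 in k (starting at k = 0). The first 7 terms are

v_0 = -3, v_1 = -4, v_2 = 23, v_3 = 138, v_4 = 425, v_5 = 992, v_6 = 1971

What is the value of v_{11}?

19346

1st diffs: -1, 27, 115, 287, 567, 979.
2nd diffs: 28, 88, 172, 280, 412.
3rd diffs: 60, 84, 108, 132.
4th diffs: 24, 24, 24 (constant).
So v_k = k^4 + 4k^3 - 5k^2 - k - 3.
Evaluating at k = 11 gives v_{11} = 19346.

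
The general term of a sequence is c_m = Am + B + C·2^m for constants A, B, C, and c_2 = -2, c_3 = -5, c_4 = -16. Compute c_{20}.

-2097056

At m = 2, 3, 4: 2A + B + 4C = -2; 3A + B + 8C = -5; 4A + B + 16C = -16.
Subtracting the first from the second: A + 4C = -3.
Subtracting the second from the third: A + 8C = -11.
Solving: C = -2, A = 5, then B = -4.
So c_m = 5·m + (-4) + (-2)·2^m; at m=20 this is -2097056.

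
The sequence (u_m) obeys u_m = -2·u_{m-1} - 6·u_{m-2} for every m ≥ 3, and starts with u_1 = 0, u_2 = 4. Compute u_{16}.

Step forward from the initial values:
u_3 = -8; u_4 = -8; u_5 = 64; …; u_{13} = -78848; u_{14} = 140032; u_{15} = 193024; u_{16} = -1226240.

-1226240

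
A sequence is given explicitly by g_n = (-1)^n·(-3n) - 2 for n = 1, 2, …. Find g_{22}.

-68

(-1)^22 = 1; -3n at n=22 is -66; so g_{22} = -68.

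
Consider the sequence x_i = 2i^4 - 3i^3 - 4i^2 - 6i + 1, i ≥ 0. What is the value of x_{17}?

x_{17} = 2·17^4 - 3·17^3 - 4·17^2 - 6·17 + 1 = 151046.

151046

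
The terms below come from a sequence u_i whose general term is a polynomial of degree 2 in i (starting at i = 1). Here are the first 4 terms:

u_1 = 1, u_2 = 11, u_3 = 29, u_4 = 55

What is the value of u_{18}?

1259

1st diffs: 10, 18, 26.
2nd diffs: 8, 8 (constant).
So u_i = 4i^2 - 2i - 1.
Evaluating at i = 18 gives u_{18} = 1259.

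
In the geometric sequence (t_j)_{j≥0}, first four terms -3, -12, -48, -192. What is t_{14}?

-805306368

Common ratio r = 4.
t_j = (-3)·4^(j-0).
t_{14} = (-3)·4^14 = -805306368.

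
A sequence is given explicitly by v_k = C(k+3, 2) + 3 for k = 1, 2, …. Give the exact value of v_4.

C(7, 2) = 21, so v_4 = 24.

24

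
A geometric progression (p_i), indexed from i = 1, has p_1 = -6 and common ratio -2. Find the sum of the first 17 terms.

p_i = (-6)·(-2)^(i-1).
S = (-6)·((-2)^17 - 1)/(-2 - 1) = (-6)·(-131072 - 1)/(-3) = -262146.

-262146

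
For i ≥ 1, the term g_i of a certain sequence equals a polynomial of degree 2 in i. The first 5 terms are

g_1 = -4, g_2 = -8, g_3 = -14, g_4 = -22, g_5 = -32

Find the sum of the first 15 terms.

1st diffs: -4, -6, -8, -10.
2nd diffs: -2, -2, -2 (constant).
Newton forward-difference form: g_i = -4 + (-4)·C(i-1,1) + (-2)·C(i-1,2).
Continuing: …, -44, -58, -74, -92, …, g_{15} = -242.
Summing i = 1..15 (15 terms) gives -1390.

-1390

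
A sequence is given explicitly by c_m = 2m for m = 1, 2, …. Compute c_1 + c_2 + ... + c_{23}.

Over m = 1..23: Σm = 276.
Total = (2)·276 = 552.

552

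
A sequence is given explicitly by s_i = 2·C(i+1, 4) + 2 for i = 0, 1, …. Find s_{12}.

1432

C(13, 4) = 715, so s_{12} = 1432.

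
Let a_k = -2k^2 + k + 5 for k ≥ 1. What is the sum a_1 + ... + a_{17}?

-3332

Over k = 1..17: Σk = 153, Σk² = 1785.
Total = (-2)·1785 + (1)·153 + (5)·17 = -3332.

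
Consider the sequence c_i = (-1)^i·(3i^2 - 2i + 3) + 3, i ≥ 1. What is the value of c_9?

-225

(-1)^9 = -1; 3i^2 - 2i + 3 at i=9 is 228; so c_9 = -225.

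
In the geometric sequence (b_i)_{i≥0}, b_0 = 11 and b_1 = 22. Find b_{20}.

11534336

Common ratio r = 2.
b_i = 11·2^(i-0).
b_{20} = 11·2^20 = 11534336.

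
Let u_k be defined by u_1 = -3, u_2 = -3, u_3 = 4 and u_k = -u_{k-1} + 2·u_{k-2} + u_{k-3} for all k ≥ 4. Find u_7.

63

Applying the relation repeatedly:
u_4 = -13; u_5 = 18; u_6 = -40; u_7 = 63.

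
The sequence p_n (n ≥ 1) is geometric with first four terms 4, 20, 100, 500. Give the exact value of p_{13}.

Common ratio r = 5.
p_n = 4·5^(n-1).
p_{13} = 4·5^12 = 976562500.

976562500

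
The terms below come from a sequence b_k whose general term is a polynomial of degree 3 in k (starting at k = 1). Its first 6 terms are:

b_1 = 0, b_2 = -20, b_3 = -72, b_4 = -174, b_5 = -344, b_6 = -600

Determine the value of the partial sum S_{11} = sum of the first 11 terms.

-12320

1st diffs: -20, -52, -102, -170, -256.
2nd diffs: -32, -50, -68, -86.
3rd diffs: -18, -18, -18 (constant).
So b_k = -3k^3 + 2k^2 - 5k + 6.
Continuing: …, -960, -1442, -2064, -2844, …, b_{11} = -3800.
Summing k = 1..11 (11 terms) gives -12320.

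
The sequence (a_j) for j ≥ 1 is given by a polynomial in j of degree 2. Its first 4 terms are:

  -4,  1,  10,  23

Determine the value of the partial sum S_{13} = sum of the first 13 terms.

1482

1st diffs: 5, 9, 13.
2nd diffs: 4, 4 (constant).
Newton forward-difference form: a_j = -4 + 5·C(j-1,1) + 4·C(j-1,2).
Continuing: …, 40, 61, 86, 115, …, a_{13} = 320.
Summing j = 1..13 (13 terms) gives 1482.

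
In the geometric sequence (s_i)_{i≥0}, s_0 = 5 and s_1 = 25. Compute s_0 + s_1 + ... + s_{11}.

305175780

Common ratio r = 5.
s_i = 5·5^(i-0).
S = 5·(5^12 - 1)/(5 - 1) = 5·(244140625 - 1)/(4) = 305175780.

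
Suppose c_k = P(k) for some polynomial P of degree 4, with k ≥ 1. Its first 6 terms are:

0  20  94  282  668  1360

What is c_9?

1st diffs: 20, 74, 188, 386, 692.
2nd diffs: 54, 114, 198, 306.
3rd diffs: 60, 84, 108.
4th diffs: 24, 24 (constant).
Newton forward-difference form: c_k = 20·C(k-1,1) + 54·C(k-1,2) + 60·C(k-1,3) + 24·C(k-1,4).
At k = 9: k-1 = 8, so c_9 = 160 + 1512 + 3360 + 1680 = 6712.

6712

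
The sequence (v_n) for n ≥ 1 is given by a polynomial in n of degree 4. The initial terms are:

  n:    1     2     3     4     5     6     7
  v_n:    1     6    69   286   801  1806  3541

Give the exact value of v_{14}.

66366

1st diffs: 5, 63, 217, 515, 1005, 1735.
2nd diffs: 58, 154, 298, 490, 730.
3rd diffs: 96, 144, 192, 240.
4th diffs: 48, 48, 48 (constant).
Newton forward-difference form: v_n = 1 + 5·C(n-1,1) + 58·C(n-1,2) + 96·C(n-1,3) + 48·C(n-1,4).
At n = 14: n-1 = 13, so v_{14} = 1 + 65 + 4524 + 27456 + 34320 = 66366.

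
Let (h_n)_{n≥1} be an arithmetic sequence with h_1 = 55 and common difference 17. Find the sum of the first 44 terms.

h_n = 55 + (n - 1)·17.
h_{44} = 786; S = 44·(55 + 786)/2 = 18502.

18502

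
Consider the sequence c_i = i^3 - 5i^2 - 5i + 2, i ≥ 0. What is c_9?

281

c_9 = 1·9^3 - 5·9^2 - 5·9 + 2 = 281.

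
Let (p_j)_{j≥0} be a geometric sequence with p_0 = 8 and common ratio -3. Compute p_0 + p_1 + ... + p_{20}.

20920706408

p_j = 8·(-3)^(j-0).
S = 8·((-3)^21 - 1)/(-3 - 1) = 8·(-10460353203 - 1)/(-4) = 20920706408.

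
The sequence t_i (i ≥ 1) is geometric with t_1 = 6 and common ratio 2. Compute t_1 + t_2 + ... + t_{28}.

1610612730

t_i = 6·2^(i-1).
S = 6·(2^28 - 1)/(2 - 1) = 6·(268435456 - 1)/(1) = 1610612730.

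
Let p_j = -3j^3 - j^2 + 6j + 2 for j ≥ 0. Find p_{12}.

p_{12} = -3·12^3 - 1·12^2 + 6·12 + 2 = -5254.

-5254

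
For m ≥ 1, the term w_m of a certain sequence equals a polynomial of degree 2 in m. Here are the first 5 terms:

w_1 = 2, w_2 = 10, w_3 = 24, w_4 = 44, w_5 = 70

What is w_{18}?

954

1st diffs: 8, 14, 20, 26.
2nd diffs: 6, 6, 6 (constant).
Newton forward-difference form: w_m = 2 + 8·C(m-1,1) + 6·C(m-1,2).
At m = 18: m-1 = 17, so w_{18} = 2 + 136 + 816 = 954.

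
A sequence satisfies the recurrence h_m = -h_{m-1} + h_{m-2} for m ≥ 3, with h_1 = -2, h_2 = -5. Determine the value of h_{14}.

Step forward from the initial values:
h_3 = 3, h_4 = -8, h_5 = 11, …, h_{11} = 207, h_{12} = -335, h_{13} = 542, h_{14} = -877.

-877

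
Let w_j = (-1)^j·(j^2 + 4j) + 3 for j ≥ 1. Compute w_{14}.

(-1)^14 = 1; j^2 + 4j at j=14 is 252; so w_{14} = 255.

255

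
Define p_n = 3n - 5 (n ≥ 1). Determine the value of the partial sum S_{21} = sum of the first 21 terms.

588

Over n = 1..21: Σn = 231.
Total = (3)·231 + (-5)·21 = 588.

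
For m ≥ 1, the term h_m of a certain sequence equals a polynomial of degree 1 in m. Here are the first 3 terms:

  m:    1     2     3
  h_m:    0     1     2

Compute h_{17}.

1st diffs: 1, 1 (constant).
So h_m = m - 1.
Evaluating at m = 17 gives h_{17} = 16.

16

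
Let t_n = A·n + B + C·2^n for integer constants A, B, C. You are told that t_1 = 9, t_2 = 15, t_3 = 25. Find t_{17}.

262181

Plug in n = 1, 2, 3: A + B + 2C = 9; 2A + B + 4C = 15; 3A + B + 8C = 25.
Subtracting the first from the second: A + 2C = 6.
Subtracting the second from the third: A + 4C = 10.
Solving: C = 2, A = 2, then B = 3.
Therefore t_{17} = 34 + 3 + 2·131072 = 262181.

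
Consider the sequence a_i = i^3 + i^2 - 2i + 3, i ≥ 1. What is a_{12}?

1851

a_{12} = 1·12^3 + 1·12^2 - 2·12 + 3 = 1851.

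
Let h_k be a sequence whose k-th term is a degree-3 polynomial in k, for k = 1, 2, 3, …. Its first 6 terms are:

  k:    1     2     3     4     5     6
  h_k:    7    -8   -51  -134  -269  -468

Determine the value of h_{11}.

-2843

1st diffs: -15, -43, -83, -135, -199.
2nd diffs: -28, -40, -52, -64.
3rd diffs: -12, -12, -12 (constant).
Newton forward-difference form: h_k = 7 + (-15)·C(k-1,1) + (-28)·C(k-1,2) + (-12)·C(k-1,3).
At k = 11: k-1 = 10, so h_{11} = 7 - 150 - 1260 - 1440 = -2843.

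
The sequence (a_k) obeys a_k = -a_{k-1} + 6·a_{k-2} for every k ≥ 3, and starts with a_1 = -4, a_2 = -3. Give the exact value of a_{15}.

Step forward from the initial values:
a_3 = -21; a_4 = 3; a_5 = -129; …; a_{12} = 171003; a_{13} = -543729; a_{14} = 1569747; a_{15} = -4832121.
(Characteristic roots are 2 and -3.)

-4832121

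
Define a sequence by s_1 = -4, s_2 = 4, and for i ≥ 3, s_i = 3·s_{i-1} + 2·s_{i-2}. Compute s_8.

3092

Step forward from the initial values:
s_3 = 4  s_4 = 20  s_5 = 68  s_6 = 244  s_7 = 868  s_8 = 3092.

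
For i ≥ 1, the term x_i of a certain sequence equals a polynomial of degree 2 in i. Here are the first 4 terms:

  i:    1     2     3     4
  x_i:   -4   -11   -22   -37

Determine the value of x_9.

1st diffs: -7, -11, -15.
2nd diffs: -4, -4 (constant).
Newton forward-difference form: x_i = -4 + (-7)·C(i-1,1) + (-4)·C(i-1,2).
At i = 9: i-1 = 8, so x_9 = -4 - 56 - 112 = -172.

-172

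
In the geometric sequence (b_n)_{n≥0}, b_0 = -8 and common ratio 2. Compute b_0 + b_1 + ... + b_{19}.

-8388600

b_n = (-8)·2^(n-0).
S = (-8)·(2^20 - 1)/(2 - 1) = (-8)·(1048576 - 1)/(1) = -8388600.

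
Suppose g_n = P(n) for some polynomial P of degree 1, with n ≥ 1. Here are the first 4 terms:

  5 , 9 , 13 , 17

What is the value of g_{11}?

1st diffs: 4, 4, 4 (constant).
So g_n = 4n + 1.
Evaluating at n = 11 gives g_{11} = 45.

45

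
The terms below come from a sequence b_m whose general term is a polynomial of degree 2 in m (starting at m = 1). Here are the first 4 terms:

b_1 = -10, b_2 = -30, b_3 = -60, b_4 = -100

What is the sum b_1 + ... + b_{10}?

1st diffs: -20, -30, -40.
2nd diffs: -10, -10 (constant).
Newton forward-difference form: b_m = -10 + (-20)·C(m-1,1) + (-10)·C(m-1,2).
Continuing: …, -150, -210, -280, -360, …, b_{10} = -550.
Summing m = 1..10 (10 terms) gives -2200.

-2200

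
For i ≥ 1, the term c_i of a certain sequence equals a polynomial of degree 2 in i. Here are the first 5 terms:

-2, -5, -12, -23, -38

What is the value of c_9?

1st diffs: -3, -7, -11, -15.
2nd diffs: -4, -4, -4 (constant).
So c_i = -2i^2 + 3i - 3.
Evaluating at i = 9 gives c_9 = -138.

-138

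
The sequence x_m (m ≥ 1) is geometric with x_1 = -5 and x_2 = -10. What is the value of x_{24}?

Common ratio r = 2.
x_m = (-5)·2^(m-1).
x_{24} = (-5)·2^23 = -41943040.

-41943040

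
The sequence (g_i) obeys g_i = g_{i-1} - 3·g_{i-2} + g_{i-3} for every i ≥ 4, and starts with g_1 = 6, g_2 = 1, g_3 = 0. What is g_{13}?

232

Step forward from the initial values:
g_4 = 3;  g_5 = 4;  g_6 = -5;  g_7 = -14;  g_8 = 5;  g_9 = 42;  g_{10} = 13;  g_{11} = -108;  g_{12} = -105;  g_{13} = 232.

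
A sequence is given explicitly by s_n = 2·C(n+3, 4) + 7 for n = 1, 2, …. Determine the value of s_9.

997

C(12, 4) = 495, so s_9 = 997.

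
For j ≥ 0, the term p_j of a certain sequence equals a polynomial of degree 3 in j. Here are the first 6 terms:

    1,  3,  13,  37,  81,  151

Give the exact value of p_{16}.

4353

1st diffs: 2, 10, 24, 44, 70.
2nd diffs: 8, 14, 20, 26.
3rd diffs: 6, 6, 6 (constant).
Newton forward-difference form: p_j = 1 + 2·C(j,1) + 8·C(j,2) + 6·C(j,3).
At j = 16: j = 16, so p_{16} = 1 + 32 + 960 + 3360 = 4353.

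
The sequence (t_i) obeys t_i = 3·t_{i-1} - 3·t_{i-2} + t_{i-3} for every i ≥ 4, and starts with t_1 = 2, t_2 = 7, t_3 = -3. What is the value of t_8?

t_4 = -28, t_5 = -68, t_6 = -123, t_7 = -193, t_8 = -278.

-278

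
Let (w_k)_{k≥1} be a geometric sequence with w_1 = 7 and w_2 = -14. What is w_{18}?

-917504

Common ratio r = -2.
w_k = 7·(-2)^(k-1).
w_{18} = 7·(-2)^17 = -917504.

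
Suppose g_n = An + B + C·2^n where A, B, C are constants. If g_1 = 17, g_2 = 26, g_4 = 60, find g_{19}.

1048679

The three given values yield: A + B + 2C = 17; 2A + B + 4C = 26; 4A + B + 16C = 60.
Subtracting the first from the second: A + 2C = 9.
Subtracting the second from the third: 2A + 12C = 34.
Solving: C = 2, A = 5, then B = 8.
So g_n = 5·n + 8 + 2·2^n; at n=19 this is 1048679.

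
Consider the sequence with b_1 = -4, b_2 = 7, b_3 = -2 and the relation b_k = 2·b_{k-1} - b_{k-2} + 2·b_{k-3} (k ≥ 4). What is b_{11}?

-1226

b_4 = -19, b_5 = -22, b_6 = -29, b_7 = -74, b_8 = -163, b_9 = -310, b_{10} = -605, b_{11} = -1226.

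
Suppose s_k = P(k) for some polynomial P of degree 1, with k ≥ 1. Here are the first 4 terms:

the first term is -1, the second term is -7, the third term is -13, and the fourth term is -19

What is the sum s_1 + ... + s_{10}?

-280

1st diffs: -6, -6, -6 (constant).
So s_k = -6k + 5.
Continuing: …, -25, -31, -37, -43, …, s_{10} = -55.
Summing k = 1..10 (10 terms) gives -280.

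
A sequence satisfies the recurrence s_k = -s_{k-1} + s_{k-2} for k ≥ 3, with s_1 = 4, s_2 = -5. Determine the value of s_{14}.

Iterate the recurrence:
s_3 = 9, s_4 = -14, s_5 = 23, …, s_{11} = 411, s_{12} = -665, s_{13} = 1076, s_{14} = -1741.

-1741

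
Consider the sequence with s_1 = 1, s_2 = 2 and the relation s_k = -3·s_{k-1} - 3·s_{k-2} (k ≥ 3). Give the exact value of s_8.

Applying the relation repeatedly:
s_3 = -9; s_4 = 21; s_5 = -36; s_6 = 45; s_7 = -27; s_8 = -54.

-54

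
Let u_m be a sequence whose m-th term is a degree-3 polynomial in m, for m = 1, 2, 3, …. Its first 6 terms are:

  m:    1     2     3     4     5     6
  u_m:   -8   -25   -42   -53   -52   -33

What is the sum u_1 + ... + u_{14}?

1st diffs: -17, -17, -11, 1, 19.
2nd diffs: 0, 6, 12, 18.
3rd diffs: 6, 6, 6 (constant).
Newton forward-difference form: u_m = -8 + (-17)·C(m-1,1) + 6·C(m-1,3).
Continuing: …, 10, 83, 192, 343, …, u_{14} = 1487.
Summing m = 1..14 (14 terms) gives 4347.

4347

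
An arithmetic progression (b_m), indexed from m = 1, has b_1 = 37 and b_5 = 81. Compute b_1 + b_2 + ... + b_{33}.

7029

Common difference d = (81 - 37) / (5 - 1) = 11.
b_m = 37 + (m - 1)·11.
b_{33} = 389; S = 33·(37 + 389)/2 = 7029.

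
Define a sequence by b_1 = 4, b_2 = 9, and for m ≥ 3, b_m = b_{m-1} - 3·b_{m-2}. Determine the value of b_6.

Step forward from the initial values:
b_3 = -3, b_4 = -30, b_5 = -21, b_6 = 69.

69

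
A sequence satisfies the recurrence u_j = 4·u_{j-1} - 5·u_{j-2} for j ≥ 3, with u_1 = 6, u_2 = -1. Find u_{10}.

Step forward from the initial values:
u_3 = -34; u_4 = -131; u_5 = -354; u_6 = -761; u_7 = -1274; u_8 = -1291; u_9 = 1206; u_{10} = 11279.

11279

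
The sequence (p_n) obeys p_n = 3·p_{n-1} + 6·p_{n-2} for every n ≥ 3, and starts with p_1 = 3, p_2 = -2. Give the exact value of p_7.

Step forward from the initial values:
p_3 = 12; p_4 = 24; p_5 = 144; p_6 = 576; p_7 = 2592.

2592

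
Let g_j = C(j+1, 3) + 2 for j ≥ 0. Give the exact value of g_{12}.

C(13, 3) = 286, so g_{12} = 288.

288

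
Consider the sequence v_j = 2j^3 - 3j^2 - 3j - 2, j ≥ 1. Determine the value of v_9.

v_9 = 2·9^3 - 3·9^2 - 3·9 - 2 = 1186.

1186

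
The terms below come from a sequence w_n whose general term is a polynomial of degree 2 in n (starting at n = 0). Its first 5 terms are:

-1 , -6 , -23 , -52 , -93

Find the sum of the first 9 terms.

-1197

1st diffs: -5, -17, -29, -41.
2nd diffs: -12, -12, -12 (constant).
So w_n = -6n^2 + n - 1.
Continuing: -146, -211, -288, -377.
Summing n = 0..8 (9 terms) gives -1197.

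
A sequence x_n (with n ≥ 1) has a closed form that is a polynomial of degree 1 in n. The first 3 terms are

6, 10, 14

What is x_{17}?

70

1st diffs: 4, 4 (constant).
So x_n = 4n + 2.
Evaluating at n = 17 gives x_{17} = 70.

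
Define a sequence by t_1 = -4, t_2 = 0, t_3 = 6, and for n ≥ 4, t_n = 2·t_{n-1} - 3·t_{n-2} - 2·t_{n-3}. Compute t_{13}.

-5994

Applying the relation repeatedly:
t_4 = 20;  t_5 = 22;  t_6 = -28;  t_7 = -162;  t_8 = -284;  t_9 = -26;  t_{10} = 1124;  t_{11} = 2894;  t_{12} = 2468;  t_{13} = -5994.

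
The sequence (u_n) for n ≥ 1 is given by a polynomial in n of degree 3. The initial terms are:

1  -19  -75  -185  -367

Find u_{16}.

-12269

1st diffs: -20, -56, -110, -182.
2nd diffs: -36, -54, -72.
3rd diffs: -18, -18 (constant).
Newton forward-difference form: u_n = 1 + (-20)·C(n-1,1) + (-36)·C(n-1,2) + (-18)·C(n-1,3).
At n = 16: n-1 = 15, so u_{16} = 1 - 300 - 3780 - 8190 = -12269.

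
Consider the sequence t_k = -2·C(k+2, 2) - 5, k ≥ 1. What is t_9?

-115

C(11, 2) = 55, so t_9 = -115.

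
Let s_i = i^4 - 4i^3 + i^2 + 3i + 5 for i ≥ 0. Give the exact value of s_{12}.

s_{12} = 1·12^4 - 4·12^3 + 1·12^2 + 3·12 + 5 = 14009.

14009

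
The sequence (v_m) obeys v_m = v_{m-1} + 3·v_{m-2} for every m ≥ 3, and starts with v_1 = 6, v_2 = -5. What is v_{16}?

211822

Compute successive terms:
v_3 = 13  v_4 = -2  v_5 = 37  …  v_{13} = 17494  v_{14} = 39835  v_{15} = 92317  v_{16} = 211822.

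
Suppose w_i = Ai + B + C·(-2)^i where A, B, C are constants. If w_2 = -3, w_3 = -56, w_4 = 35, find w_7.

-556

At i = 2, 3, 4: 2A + B + 4C = -3; 3A + B - 8C = -56; 4A + B + 16C = 35.
Subtracting the first from the second: A - 12C = -53.
Subtracting the second from the third: A + 24C = 91.
Solving: C = 4, A = -5, then B = -9.
So w_i = -5·i + (-9) + 4·(-2)^i; at i=7 this is -556.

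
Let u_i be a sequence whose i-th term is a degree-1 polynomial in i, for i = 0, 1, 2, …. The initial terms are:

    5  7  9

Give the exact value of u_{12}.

1st diffs: 2, 2 (constant).
So u_i = 2i + 5.
Evaluating at i = 12 gives u_{12} = 29.

29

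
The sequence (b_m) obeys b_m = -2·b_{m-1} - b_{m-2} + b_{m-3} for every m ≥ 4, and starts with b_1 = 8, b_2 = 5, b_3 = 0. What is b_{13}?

-73

Applying the relation repeatedly:
b_4 = 3  b_5 = -1  b_6 = -1  b_7 = 6  b_8 = -12  b_9 = 17  b_{10} = -16  b_{11} = 3  b_{12} = 27  b_{13} = -73.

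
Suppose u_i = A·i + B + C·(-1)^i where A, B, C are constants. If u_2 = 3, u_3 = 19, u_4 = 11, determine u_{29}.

Plug in i = 2, 3, 4: 2A + B + C = 3; 3A + B - C = 19; 4A + B + C = 11.
Subtracting the first from the second: A - 2C = 16.
Subtracting the second from the third: A + 2C = -8.
Solving: C = -6, A = 4, then B = 1.
So u_i = 4·i + 1 + (-6)·(-1)^i; at i=29 this is 123.

123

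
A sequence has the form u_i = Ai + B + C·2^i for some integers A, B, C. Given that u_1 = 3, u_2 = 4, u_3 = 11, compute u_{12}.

12230

At i = 1, 2, 3: A + B + 2C = 3; 2A + B + 4C = 4; 3A + B + 8C = 11.
Subtracting the first from the second: A + 2C = 1.
Subtracting the second from the third: A + 4C = 7.
Solving: C = 3, A = -5, then B = 2.
Therefore u_{12} = -60 + 2 + 3·4096 = 12230.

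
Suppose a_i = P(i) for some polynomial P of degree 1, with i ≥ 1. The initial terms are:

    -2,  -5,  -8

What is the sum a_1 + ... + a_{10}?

1st diffs: -3, -3 (constant).
So a_i = -3i + 1.
Continuing: …, -11, -14, -17, -20, …, a_{10} = -29.
Summing i = 1..10 (10 terms) gives -155.

-155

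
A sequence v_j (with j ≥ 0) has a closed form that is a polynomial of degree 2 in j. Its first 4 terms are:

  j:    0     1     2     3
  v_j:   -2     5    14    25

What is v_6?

1st diffs: 7, 9, 11.
2nd diffs: 2, 2 (constant).
Newton forward-difference form: v_j = -2 + 7·C(j,1) + 2·C(j,2).
At j = 6: j = 6, so v_6 = -2 + 42 + 30 = 70.

70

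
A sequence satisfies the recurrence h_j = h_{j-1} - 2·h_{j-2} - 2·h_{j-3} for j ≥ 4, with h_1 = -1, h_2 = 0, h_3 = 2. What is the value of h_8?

Applying the relation repeatedly:
h_4 = 4; h_5 = 0; h_6 = -12; h_7 = -20; h_8 = 4.

4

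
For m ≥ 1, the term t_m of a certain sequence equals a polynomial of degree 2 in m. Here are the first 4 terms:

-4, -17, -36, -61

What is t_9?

-276

1st diffs: -13, -19, -25.
2nd diffs: -6, -6 (constant).
So t_m = -3m^2 - 4m + 3.
Evaluating at m = 9 gives t_9 = -276.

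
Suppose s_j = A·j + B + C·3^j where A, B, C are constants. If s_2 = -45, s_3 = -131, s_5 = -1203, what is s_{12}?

-2657165

The three given values yield: 2A + B + 9C = -45; 3A + B + 27C = -131; 5A + B + 243C = -1203.
Subtracting the first from the second: A + 18C = -86.
Subtracting the second from the third: 2A + 216C = -1072.
Solving: C = -5, A = 4, then B = -8.
Hence s_{12} = 4·12 + (-8) + (-5)·531441 = -2657165.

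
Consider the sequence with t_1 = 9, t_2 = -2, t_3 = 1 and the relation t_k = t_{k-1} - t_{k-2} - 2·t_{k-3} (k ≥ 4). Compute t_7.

43

Applying the relation repeatedly:
t_4 = -15, t_5 = -12, t_6 = 1, t_7 = 43.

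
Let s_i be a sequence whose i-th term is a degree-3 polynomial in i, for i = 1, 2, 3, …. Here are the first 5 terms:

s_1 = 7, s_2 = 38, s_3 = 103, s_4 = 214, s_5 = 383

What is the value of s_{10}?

1st diffs: 31, 65, 111, 169.
2nd diffs: 34, 46, 58.
3rd diffs: 12, 12 (constant).
Newton forward-difference form: s_i = 7 + 31·C(i-1,1) + 34·C(i-1,2) + 12·C(i-1,3).
At i = 10: i-1 = 9, so s_{10} = 7 + 279 + 1224 + 1008 = 2518.

2518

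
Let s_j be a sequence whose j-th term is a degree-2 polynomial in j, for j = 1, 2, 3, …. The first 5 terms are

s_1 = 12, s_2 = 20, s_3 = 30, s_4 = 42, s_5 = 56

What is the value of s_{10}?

1st diffs: 8, 10, 12, 14.
2nd diffs: 2, 2, 2 (constant).
Newton forward-difference form: s_j = 12 + 8·C(j-1,1) + 2·C(j-1,2).
At j = 10: j-1 = 9, so s_{10} = 12 + 72 + 72 = 156.

156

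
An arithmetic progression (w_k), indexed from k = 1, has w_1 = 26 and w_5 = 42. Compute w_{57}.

250

Common difference d = (42 - 26) / (5 - 1) = 4.
w_k = 26 + (k - 1)·4.
w_{57} = 26 + 56·4 = 250.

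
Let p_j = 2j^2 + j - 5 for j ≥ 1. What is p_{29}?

1706

p_{29} = 2·29^2 + 1·29 - 5 = 1706.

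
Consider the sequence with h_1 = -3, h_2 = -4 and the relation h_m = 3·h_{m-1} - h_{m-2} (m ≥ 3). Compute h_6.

Step forward from the initial values:
h_3 = -9; h_4 = -23; h_5 = -60; h_6 = -157.

-157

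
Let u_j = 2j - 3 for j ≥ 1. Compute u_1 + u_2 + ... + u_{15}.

195

Over j = 1..15: Σj = 120.
Total = (2)·120 + (-3)·15 = 195.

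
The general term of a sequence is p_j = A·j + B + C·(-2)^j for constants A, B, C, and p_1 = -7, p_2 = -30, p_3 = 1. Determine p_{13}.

At j = 1, 2, 3: A + B - 2C = -7; 2A + B + 4C = -30; 3A + B - 8C = 1.
Subtracting the first from the second: A + 6C = -23.
Subtracting the second from the third: A - 12C = 31.
Solving: C = -3, A = -5, then B = -8.
So p_j = -5·j + (-8) + (-3)·(-2)^j; at j=13 this is 24503.

24503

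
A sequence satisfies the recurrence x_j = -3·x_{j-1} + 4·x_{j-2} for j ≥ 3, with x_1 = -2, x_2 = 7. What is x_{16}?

x_3 = -29  x_4 = 115  x_5 = -461  …  x_{13} = -30198989  x_{14} = 120795955  x_{15} = -483183821  x_{16} = 1932735283.
(Characteristic roots are 1 and -4.)

1932735283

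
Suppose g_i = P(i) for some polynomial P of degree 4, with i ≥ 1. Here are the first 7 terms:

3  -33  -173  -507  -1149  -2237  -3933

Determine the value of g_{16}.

-85167

1st diffs: -36, -140, -334, -642, -1088, -1696.
2nd diffs: -104, -194, -308, -446, -608.
3rd diffs: -90, -114, -138, -162.
4th diffs: -24, -24, -24 (constant).
Newton forward-difference form: g_i = 3 + (-36)·C(i-1,1) + (-104)·C(i-1,2) + (-90)·C(i-1,3) + (-24)·C(i-1,4).
At i = 16: i-1 = 15, so g_{16} = 3 - 540 - 10920 - 40950 - 32760 = -85167.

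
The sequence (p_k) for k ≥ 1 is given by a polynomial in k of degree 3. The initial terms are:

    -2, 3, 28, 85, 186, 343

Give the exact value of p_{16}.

7633

1st diffs: 5, 25, 57, 101, 157.
2nd diffs: 20, 32, 44, 56.
3rd diffs: 12, 12, 12 (constant).
So p_k = 2k^3 - 2k^2 - 3k + 1.
Evaluating at k = 16 gives p_{16} = 7633.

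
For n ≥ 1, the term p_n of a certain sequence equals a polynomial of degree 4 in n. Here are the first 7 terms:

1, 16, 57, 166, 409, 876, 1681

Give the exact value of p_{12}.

1st diffs: 15, 41, 109, 243, 467, 805.
2nd diffs: 26, 68, 134, 224, 338.
3rd diffs: 42, 66, 90, 114.
4th diffs: 24, 24, 24 (constant).
Newton forward-difference form: p_n = 1 + 15·C(n-1,1) + 26·C(n-1,2) + 42·C(n-1,3) + 24·C(n-1,4).
At n = 12: n-1 = 11, so p_{12} = 1 + 165 + 1430 + 6930 + 7920 = 16446.

16446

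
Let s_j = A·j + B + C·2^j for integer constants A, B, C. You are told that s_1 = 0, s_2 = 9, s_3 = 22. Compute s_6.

At j = 1, 2, 3: A + B + 2C = 0; 2A + B + 4C = 9; 3A + B + 8C = 22.
Subtracting the first from the second: A + 2C = 9.
Subtracting the second from the third: A + 4C = 13.
Solving: C = 2, A = 5, then B = -9.
So s_j = 5·j + (-9) + 2·2^j; at j=6 this is 149.

149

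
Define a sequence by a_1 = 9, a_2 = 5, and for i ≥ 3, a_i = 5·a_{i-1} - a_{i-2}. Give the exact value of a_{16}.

10966050555

Applying the relation repeatedly:
a_3 = 16;  a_4 = 75;  a_5 = 359;  …;  a_{13} = 99699609;  a_{14} = 477689525;  a_{15} = 2288748016;  a_{16} = 10966050555.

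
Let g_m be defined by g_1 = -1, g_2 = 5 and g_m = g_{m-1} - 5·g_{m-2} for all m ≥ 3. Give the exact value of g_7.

Applying the relation repeatedly:
g_3 = 10; g_4 = -15; g_5 = -65; g_6 = 10; g_7 = 335.

335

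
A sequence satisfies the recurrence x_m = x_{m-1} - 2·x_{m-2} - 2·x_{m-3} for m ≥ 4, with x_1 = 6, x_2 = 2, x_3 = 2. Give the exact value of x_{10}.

-414

Iterate the recurrence:
x_4 = -14, x_5 = -22, x_6 = 2, x_7 = 74, x_8 = 114, x_9 = -38, x_{10} = -414.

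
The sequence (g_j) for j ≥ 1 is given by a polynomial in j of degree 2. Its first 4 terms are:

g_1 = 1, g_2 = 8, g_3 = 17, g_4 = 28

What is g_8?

92

1st diffs: 7, 9, 11.
2nd diffs: 2, 2 (constant).
Newton forward-difference form: g_j = 1 + 7·C(j-1,1) + 2·C(j-1,2).
At j = 8: j-1 = 7, so g_8 = 1 + 49 + 42 = 92.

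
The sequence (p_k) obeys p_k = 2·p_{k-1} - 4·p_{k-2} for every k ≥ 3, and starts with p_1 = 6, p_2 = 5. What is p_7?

Step forward from the initial values:
p_3 = -14  p_4 = -48  p_5 = -40  p_6 = 112  p_7 = 384.

384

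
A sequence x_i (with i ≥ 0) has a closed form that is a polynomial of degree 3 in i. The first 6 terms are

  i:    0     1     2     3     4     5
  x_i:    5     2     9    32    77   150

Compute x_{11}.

1st diffs: -3, 7, 23, 45, 73.
2nd diffs: 10, 16, 22, 28.
3rd diffs: 6, 6, 6 (constant).
So x_i = i^3 + 2i^2 - 6i + 5.
Evaluating at i = 11 gives x_{11} = 1512.

1512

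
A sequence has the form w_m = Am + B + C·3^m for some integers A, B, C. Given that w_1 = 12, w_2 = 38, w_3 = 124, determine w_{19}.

At m = 1, 2, 3: A + B + 3C = 12; 2A + B + 9C = 38; 3A + B + 27C = 124.
Subtracting the first from the second: A + 6C = 26.
Subtracting the second from the third: A + 18C = 86.
Solving: C = 5, A = -4, then B = 1.
So w_m = -4·m + 1 + 5·3^m; at m=19 this is 5811307260.

5811307260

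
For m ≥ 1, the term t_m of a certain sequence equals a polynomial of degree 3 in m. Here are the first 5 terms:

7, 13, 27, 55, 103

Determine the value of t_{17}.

1st diffs: 6, 14, 28, 48.
2nd diffs: 8, 14, 20.
3rd diffs: 6, 6 (constant).
So t_m = m^3 - 2m^2 + 5m + 3.
Evaluating at m = 17 gives t_{17} = 4423.

4423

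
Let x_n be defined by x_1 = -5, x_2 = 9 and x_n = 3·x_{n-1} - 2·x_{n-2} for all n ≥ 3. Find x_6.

Iterate the recurrence:
x_3 = 37; x_4 = 93; x_5 = 205; x_6 = 429.
(Characteristic roots are 2 and 1.)

429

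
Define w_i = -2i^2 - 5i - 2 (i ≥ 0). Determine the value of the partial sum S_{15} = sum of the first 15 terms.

-2585

Over i = 0..14: Σi = 105, Σi² = 1015.
Total = (-2)·1015 + (-5)·105 + (-2)·15 = -2585.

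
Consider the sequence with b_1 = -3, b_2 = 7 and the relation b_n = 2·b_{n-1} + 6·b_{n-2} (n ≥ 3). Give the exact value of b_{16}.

104159104

Iterate the recurrence:
b_3 = -4; b_4 = 34; b_5 = 44; …; b_{13} = 2148032; b_{14} = 7838272; b_{15} = 28564736; b_{16} = 104159104.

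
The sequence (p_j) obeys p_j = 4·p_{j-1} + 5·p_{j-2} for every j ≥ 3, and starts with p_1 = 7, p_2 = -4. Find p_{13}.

122070319

p_3 = 19; p_4 = 56; p_5 = 319; …; p_{10} = 976556; p_{11} = 4882819; p_{12} = 24414056; p_{13} = 122070319.
(Characteristic roots are 5 and -1.)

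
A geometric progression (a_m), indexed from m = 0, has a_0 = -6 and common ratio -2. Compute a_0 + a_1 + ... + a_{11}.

a_m = (-6)·(-2)^(m-0).
S = (-6)·((-2)^12 - 1)/(-2 - 1) = (-6)·(4096 - 1)/(-3) = 8190.

8190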